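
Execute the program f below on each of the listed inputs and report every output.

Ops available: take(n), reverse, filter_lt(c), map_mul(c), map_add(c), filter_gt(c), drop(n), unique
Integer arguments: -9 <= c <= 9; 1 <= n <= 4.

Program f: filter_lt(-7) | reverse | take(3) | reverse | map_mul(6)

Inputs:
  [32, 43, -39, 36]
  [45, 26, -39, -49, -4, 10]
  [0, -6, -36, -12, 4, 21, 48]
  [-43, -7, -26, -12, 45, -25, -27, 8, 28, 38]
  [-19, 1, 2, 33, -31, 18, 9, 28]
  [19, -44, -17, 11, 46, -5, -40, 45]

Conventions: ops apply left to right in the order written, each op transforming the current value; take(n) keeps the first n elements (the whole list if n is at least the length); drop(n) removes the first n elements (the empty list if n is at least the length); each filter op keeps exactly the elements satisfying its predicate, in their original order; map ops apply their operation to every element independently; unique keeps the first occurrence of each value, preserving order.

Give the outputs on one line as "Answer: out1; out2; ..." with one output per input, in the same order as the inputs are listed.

Execution, op by op:
  [32, 43, -39, 36] -> [-39] -> [-39] -> [-39] -> [-39] -> [-234]
  [45, 26, -39, -49, -4, 10] -> [-39, -49] -> [-49, -39] -> [-49, -39] -> [-39, -49] -> [-234, -294]
  [0, -6, -36, -12, 4, 21, 48] -> [-36, -12] -> [-12, -36] -> [-12, -36] -> [-36, -12] -> [-216, -72]
  [-43, -7, -26, -12, 45, -25, -27, 8, 28, 38] -> [-43, -26, -12, -25, -27] -> [-27, -25, -12, -26, -43] -> [-27, -25, -12] -> [-12, -25, -27] -> [-72, -150, -162]
  [-19, 1, 2, 33, -31, 18, 9, 28] -> [-19, -31] -> [-31, -19] -> [-31, -19] -> [-19, -31] -> [-114, -186]
  [19, -44, -17, 11, 46, -5, -40, 45] -> [-44, -17, -40] -> [-40, -17, -44] -> [-40, -17, -44] -> [-44, -17, -40] -> [-264, -102, -240]

[-234]; [-234, -294]; [-216, -72]; [-72, -150, -162]; [-114, -186]; [-264, -102, -240]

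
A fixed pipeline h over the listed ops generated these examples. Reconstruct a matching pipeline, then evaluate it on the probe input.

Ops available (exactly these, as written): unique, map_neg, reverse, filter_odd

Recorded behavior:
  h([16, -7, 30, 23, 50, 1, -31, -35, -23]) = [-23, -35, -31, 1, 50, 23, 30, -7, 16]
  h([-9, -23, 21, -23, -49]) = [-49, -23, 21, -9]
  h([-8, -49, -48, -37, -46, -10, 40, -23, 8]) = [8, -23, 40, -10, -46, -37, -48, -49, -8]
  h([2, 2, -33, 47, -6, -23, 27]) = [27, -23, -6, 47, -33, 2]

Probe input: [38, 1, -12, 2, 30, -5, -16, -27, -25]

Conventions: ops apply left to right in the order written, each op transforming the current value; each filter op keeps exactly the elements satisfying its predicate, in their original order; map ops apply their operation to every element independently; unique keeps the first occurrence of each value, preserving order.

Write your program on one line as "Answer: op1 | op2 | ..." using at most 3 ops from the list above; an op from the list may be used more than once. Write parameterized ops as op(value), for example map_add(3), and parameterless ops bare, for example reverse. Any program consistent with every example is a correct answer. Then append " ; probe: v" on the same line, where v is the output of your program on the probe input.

reverse | unique ; probe: [-25, -27, -16, -5, 30, 2, -12, 1, 38]

Check, running the answer program on each example:
  [16, -7, 30, 23, 50, 1, -31, -35, -23] -> [-23, -35, -31, 1, 50, 23, 30, -7, 16] -> [-23, -35, -31, 1, 50, 23, 30, -7, 16]
  [-9, -23, 21, -23, -49] -> [-49, -23, 21, -23, -9] -> [-49, -23, 21, -9]
  [-8, -49, -48, -37, -46, -10, 40, -23, 8] -> [8, -23, 40, -10, -46, -37, -48, -49, -8] -> [8, -23, 40, -10, -46, -37, -48, -49, -8]
  [2, 2, -33, 47, -6, -23, 27] -> [27, -23, -6, 47, -33, 2, 2] -> [27, -23, -6, 47, -33, 2]
  probe: [38, 1, -12, 2, 30, -5, -16, -27, -25] -> [-25, -27, -16, -5, 30, 2, -12, 1, 38] -> [-25, -27, -16, -5, 30, 2, -12, 1, 38]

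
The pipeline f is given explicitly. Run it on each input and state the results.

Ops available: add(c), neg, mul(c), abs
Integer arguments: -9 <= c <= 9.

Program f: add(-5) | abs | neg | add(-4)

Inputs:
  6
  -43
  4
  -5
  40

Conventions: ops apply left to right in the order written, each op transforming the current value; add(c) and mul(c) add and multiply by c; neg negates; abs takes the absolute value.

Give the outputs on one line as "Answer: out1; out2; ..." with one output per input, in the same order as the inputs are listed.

Execution, op by op:
  6 -> 1 -> 1 -> -1 -> -5
  -43 -> -48 -> 48 -> -48 -> -52
  4 -> -1 -> 1 -> -1 -> -5
  -5 -> -10 -> 10 -> -10 -> -14
  40 -> 35 -> 35 -> -35 -> -39

-5; -52; -5; -14; -39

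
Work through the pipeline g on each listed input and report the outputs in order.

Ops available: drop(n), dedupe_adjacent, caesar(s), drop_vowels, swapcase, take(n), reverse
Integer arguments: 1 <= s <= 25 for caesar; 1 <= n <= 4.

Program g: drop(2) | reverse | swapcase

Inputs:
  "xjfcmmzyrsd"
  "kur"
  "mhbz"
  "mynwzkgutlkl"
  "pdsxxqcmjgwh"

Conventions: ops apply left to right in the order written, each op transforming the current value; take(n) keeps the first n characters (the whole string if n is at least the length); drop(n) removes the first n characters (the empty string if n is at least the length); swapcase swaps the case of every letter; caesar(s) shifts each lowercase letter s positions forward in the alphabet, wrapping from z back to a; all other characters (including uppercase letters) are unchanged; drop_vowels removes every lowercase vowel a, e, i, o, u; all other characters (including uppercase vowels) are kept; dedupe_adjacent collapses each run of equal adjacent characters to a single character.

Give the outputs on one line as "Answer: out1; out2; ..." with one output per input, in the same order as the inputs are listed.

Execution, op by op:
  "xjfcmmzyrsd" -> "fcmmzyrsd" -> "dsryzmmcf" -> "DSRYZMMCF"
  "kur" -> "r" -> "r" -> "R"
  "mhbz" -> "bz" -> "zb" -> "ZB"
  "mynwzkgutlkl" -> "nwzkgutlkl" -> "lkltugkzwn" -> "LKLTUGKZWN"
  "pdsxxqcmjgwh" -> "sxxqcmjgwh" -> "hwgjmcqxxs" -> "HWGJMCQXXS"

"DSRYZMMCF"; "R"; "ZB"; "LKLTUGKZWN"; "HWGJMCQXXS"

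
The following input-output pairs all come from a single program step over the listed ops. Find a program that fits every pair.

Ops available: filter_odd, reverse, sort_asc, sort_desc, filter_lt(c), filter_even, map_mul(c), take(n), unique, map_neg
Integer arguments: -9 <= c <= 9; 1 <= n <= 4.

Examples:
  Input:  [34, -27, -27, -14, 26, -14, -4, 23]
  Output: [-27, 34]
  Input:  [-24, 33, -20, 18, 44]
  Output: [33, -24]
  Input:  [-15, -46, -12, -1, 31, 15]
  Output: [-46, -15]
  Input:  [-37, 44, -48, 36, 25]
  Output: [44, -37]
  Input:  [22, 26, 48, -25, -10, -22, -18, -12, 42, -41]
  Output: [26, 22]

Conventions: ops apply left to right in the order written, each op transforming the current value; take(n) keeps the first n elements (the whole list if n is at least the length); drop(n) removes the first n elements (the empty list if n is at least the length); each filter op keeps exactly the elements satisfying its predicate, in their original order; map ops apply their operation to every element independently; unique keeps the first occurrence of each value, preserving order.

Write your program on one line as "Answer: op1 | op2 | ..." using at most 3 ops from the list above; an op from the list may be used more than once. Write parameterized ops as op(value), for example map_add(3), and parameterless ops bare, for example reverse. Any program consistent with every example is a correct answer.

take(2) | reverse

Check, running the answer program on each example:
  [34, -27, -27, -14, 26, -14, -4, 23] -> [34, -27] -> [-27, 34]
  [-24, 33, -20, 18, 44] -> [-24, 33] -> [33, -24]
  [-15, -46, -12, -1, 31, 15] -> [-15, -46] -> [-46, -15]
  [-37, 44, -48, 36, 25] -> [-37, 44] -> [44, -37]
  [22, 26, 48, -25, -10, -22, -18, -12, 42, -41] -> [22, 26] -> [26, 22]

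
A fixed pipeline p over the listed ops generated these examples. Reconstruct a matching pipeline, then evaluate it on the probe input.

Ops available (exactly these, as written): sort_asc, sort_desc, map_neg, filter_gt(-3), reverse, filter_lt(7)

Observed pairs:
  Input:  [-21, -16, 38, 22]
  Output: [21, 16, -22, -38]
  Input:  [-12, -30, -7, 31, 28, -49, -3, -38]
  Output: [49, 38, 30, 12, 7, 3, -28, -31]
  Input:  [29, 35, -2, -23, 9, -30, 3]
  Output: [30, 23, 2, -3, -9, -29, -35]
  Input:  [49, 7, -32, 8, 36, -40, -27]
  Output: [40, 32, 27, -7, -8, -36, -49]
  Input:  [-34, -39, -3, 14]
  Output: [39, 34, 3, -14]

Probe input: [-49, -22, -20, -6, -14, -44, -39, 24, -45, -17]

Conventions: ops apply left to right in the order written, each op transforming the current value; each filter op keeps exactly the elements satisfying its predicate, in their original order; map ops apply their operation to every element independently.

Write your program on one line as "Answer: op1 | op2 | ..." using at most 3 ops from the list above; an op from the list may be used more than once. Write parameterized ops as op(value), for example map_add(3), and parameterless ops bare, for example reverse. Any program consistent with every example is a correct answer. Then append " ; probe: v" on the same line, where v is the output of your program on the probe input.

map_neg | sort_asc | sort_desc ; probe: [49, 45, 44, 39, 22, 20, 17, 14, 6, -24]

Check, running the answer program on each example:
  [-21, -16, 38, 22] -> [21, 16, -38, -22] -> [-38, -22, 16, 21] -> [21, 16, -22, -38]
  [-12, -30, -7, 31, 28, -49, -3, -38] -> [12, 30, 7, -31, -28, 49, 3, 38] -> [-31, -28, 3, 7, 12, 30, 38, 49] -> [49, 38, 30, 12, 7, 3, -28, -31]
  [29, 35, -2, -23, 9, -30, 3] -> [-29, -35, 2, 23, -9, 30, -3] -> [-35, -29, -9, -3, 2, 23, 30] -> [30, 23, 2, -3, -9, -29, -35]
  [49, 7, -32, 8, 36, -40, -27] -> [-49, -7, 32, -8, -36, 40, 27] -> [-49, -36, -8, -7, 27, 32, 40] -> [40, 32, 27, -7, -8, -36, -49]
  [-34, -39, -3, 14] -> [34, 39, 3, -14] -> [-14, 3, 34, 39] -> [39, 34, 3, -14]
  probe: [-49, -22, -20, -6, -14, -44, -39, 24, -45, -17] -> [49, 22, 20, 6, 14, 44, 39, -24, 45, 17] -> [-24, 6, 14, 17, 20, 22, 39, 44, 45, 49] -> [49, 45, 44, 39, 22, 20, 17, 14, 6, -24]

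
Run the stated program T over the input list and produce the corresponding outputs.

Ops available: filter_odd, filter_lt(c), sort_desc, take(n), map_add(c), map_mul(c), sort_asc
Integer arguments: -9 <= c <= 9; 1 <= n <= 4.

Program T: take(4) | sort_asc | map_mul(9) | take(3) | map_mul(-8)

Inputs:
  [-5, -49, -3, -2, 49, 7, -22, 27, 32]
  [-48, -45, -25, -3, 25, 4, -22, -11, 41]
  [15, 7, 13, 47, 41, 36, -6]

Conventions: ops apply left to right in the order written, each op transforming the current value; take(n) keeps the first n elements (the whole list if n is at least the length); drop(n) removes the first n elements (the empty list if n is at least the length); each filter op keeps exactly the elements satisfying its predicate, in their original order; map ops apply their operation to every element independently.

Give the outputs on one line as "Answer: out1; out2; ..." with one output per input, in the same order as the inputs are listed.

[3528, 360, 216]; [3456, 3240, 1800]; [-504, -936, -1080]

Execution, op by op:
  [-5, -49, -3, -2, 49, 7, -22, 27, 32] -> [-5, -49, -3, -2] -> [-49, -5, -3, -2] -> [-441, -45, -27, -18] -> [-441, -45, -27] -> [3528, 360, 216]
  [-48, -45, -25, -3, 25, 4, -22, -11, 41] -> [-48, -45, -25, -3] -> [-48, -45, -25, -3] -> [-432, -405, -225, -27] -> [-432, -405, -225] -> [3456, 3240, 1800]
  [15, 7, 13, 47, 41, 36, -6] -> [15, 7, 13, 47] -> [7, 13, 15, 47] -> [63, 117, 135, 423] -> [63, 117, 135] -> [-504, -936, -1080]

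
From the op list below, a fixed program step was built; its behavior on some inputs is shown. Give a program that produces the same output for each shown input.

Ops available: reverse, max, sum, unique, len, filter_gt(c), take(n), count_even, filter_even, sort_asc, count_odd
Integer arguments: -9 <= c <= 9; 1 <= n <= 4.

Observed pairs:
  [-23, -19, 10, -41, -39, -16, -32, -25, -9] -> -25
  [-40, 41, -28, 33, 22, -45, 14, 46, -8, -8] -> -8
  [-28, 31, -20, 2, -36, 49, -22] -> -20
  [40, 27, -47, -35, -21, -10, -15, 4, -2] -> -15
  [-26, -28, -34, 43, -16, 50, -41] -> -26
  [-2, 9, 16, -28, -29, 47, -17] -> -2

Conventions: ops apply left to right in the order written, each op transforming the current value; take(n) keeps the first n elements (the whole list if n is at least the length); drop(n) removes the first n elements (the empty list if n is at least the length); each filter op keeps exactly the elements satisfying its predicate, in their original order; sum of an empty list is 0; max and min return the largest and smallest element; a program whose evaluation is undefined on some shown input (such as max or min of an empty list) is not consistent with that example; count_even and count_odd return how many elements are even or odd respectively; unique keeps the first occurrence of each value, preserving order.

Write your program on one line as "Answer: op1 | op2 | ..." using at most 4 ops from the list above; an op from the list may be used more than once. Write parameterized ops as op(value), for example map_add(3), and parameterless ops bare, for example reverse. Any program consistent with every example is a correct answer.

sort_asc | take(4) | max

Check, running the answer program on each example:
  [-23, -19, 10, -41, -39, -16, -32, -25, -9] -> [-41, -39, -32, -25, -23, -19, -16, -9, 10] -> [-41, -39, -32, -25] -> -25
  [-40, 41, -28, 33, 22, -45, 14, 46, -8, -8] -> [-45, -40, -28, -8, -8, 14, 22, 33, 41, 46] -> [-45, -40, -28, -8] -> -8
  [-28, 31, -20, 2, -36, 49, -22] -> [-36, -28, -22, -20, 2, 31, 49] -> [-36, -28, -22, -20] -> -20
  [40, 27, -47, -35, -21, -10, -15, 4, -2] -> [-47, -35, -21, -15, -10, -2, 4, 27, 40] -> [-47, -35, -21, -15] -> -15
  [-26, -28, -34, 43, -16, 50, -41] -> [-41, -34, -28, -26, -16, 43, 50] -> [-41, -34, -28, -26] -> -26
  [-2, 9, 16, -28, -29, 47, -17] -> [-29, -28, -17, -2, 9, 16, 47] -> [-29, -28, -17, -2] -> -2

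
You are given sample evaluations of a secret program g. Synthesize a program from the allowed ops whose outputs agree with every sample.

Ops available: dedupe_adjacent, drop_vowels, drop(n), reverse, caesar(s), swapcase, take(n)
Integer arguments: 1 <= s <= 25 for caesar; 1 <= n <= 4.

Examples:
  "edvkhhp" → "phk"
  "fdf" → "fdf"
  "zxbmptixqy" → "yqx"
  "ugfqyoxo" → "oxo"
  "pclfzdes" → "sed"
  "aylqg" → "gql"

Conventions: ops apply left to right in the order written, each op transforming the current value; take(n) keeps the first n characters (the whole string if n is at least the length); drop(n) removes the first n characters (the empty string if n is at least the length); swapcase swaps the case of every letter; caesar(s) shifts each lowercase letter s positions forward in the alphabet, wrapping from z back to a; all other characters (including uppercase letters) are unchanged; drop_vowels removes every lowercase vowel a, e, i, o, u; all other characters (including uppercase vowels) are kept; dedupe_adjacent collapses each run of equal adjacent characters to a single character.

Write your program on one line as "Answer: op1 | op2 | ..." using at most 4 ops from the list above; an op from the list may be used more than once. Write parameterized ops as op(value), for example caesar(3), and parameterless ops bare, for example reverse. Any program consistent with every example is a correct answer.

dedupe_adjacent | reverse | take(3)

Check, running the answer program on each example:
  "edvkhhp" -> "edvkhp" -> "phkvde" -> "phk"
  "fdf" -> "fdf" -> "fdf" -> "fdf"
  "zxbmptixqy" -> "zxbmptixqy" -> "yqxitpmbxz" -> "yqx"
  "ugfqyoxo" -> "ugfqyoxo" -> "oxoyqfgu" -> "oxo"
  "pclfzdes" -> "pclfzdes" -> "sedzflcp" -> "sed"
  "aylqg" -> "aylqg" -> "gqlya" -> "gql"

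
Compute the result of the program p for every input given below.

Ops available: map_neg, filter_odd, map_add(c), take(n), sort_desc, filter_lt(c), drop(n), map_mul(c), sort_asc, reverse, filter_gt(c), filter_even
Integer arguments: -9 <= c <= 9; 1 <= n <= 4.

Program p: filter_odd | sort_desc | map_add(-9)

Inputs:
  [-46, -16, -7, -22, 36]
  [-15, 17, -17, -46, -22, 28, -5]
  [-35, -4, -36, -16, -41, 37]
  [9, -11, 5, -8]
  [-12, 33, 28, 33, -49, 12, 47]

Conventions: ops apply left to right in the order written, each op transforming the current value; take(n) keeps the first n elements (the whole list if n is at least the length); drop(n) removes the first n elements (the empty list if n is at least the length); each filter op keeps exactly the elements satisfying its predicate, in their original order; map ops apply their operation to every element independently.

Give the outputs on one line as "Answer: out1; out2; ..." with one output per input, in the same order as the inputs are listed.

Execution, op by op:
  [-46, -16, -7, -22, 36] -> [-7] -> [-7] -> [-16]
  [-15, 17, -17, -46, -22, 28, -5] -> [-15, 17, -17, -5] -> [17, -5, -15, -17] -> [8, -14, -24, -26]
  [-35, -4, -36, -16, -41, 37] -> [-35, -41, 37] -> [37, -35, -41] -> [28, -44, -50]
  [9, -11, 5, -8] -> [9, -11, 5] -> [9, 5, -11] -> [0, -4, -20]
  [-12, 33, 28, 33, -49, 12, 47] -> [33, 33, -49, 47] -> [47, 33, 33, -49] -> [38, 24, 24, -58]

[-16]; [8, -14, -24, -26]; [28, -44, -50]; [0, -4, -20]; [38, 24, 24, -58]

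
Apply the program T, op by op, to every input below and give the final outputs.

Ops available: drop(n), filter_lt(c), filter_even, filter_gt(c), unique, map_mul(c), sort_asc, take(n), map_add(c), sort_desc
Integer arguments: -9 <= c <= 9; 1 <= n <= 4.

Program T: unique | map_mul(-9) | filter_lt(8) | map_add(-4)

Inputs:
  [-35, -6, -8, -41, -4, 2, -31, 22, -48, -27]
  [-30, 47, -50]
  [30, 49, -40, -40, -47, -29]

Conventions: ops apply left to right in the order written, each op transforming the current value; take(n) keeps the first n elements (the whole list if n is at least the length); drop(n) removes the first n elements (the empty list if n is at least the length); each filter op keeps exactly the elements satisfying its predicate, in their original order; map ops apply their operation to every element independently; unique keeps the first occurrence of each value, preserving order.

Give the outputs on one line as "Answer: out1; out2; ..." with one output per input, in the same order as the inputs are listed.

Execution, op by op:
  [-35, -6, -8, -41, -4, 2, -31, 22, -48, -27] -> [-35, -6, -8, -41, -4, 2, -31, 22, -48, -27] -> [315, 54, 72, 369, 36, -18, 279, -198, 432, 243] -> [-18, -198] -> [-22, -202]
  [-30, 47, -50] -> [-30, 47, -50] -> [270, -423, 450] -> [-423] -> [-427]
  [30, 49, -40, -40, -47, -29] -> [30, 49, -40, -47, -29] -> [-270, -441, 360, 423, 261] -> [-270, -441] -> [-274, -445]

[-22, -202]; [-427]; [-274, -445]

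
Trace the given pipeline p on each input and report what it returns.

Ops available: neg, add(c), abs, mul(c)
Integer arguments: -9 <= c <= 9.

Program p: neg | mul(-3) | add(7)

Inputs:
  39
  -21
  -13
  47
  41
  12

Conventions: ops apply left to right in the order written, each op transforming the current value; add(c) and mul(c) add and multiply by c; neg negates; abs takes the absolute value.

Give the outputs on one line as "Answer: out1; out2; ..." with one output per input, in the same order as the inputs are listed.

Execution, op by op:
  39 -> -39 -> 117 -> 124
  -21 -> 21 -> -63 -> -56
  -13 -> 13 -> -39 -> -32
  47 -> -47 -> 141 -> 148
  41 -> -41 -> 123 -> 130
  12 -> -12 -> 36 -> 43

124; -56; -32; 148; 130; 43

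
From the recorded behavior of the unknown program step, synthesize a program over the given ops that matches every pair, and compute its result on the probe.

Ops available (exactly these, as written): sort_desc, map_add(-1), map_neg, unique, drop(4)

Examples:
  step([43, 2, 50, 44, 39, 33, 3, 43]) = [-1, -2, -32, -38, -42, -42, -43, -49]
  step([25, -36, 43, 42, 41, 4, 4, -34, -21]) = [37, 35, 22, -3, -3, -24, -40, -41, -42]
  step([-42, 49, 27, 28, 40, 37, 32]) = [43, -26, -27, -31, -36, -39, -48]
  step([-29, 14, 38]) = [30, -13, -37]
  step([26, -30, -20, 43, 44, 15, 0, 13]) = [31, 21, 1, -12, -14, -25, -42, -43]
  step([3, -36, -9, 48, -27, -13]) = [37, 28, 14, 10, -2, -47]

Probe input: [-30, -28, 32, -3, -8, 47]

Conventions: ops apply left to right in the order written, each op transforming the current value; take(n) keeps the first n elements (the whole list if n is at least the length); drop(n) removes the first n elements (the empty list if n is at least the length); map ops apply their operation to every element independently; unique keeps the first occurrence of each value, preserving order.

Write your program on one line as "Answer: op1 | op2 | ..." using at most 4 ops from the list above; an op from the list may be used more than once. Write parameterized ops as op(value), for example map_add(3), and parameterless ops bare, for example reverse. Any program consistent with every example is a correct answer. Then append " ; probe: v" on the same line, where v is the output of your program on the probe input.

map_add(-1) | map_neg | sort_desc ; probe: [31, 29, 9, 4, -31, -46]

Check, running the answer program on each example:
  [43, 2, 50, 44, 39, 33, 3, 43] -> [42, 1, 49, 43, 38, 32, 2, 42] -> [-42, -1, -49, -43, -38, -32, -2, -42] -> [-1, -2, -32, -38, -42, -42, -43, -49]
  [25, -36, 43, 42, 41, 4, 4, -34, -21] -> [24, -37, 42, 41, 40, 3, 3, -35, -22] -> [-24, 37, -42, -41, -40, -3, -3, 35, 22] -> [37, 35, 22, -3, -3, -24, -40, -41, -42]
  [-42, 49, 27, 28, 40, 37, 32] -> [-43, 48, 26, 27, 39, 36, 31] -> [43, -48, -26, -27, -39, -36, -31] -> [43, -26, -27, -31, -36, -39, -48]
  [-29, 14, 38] -> [-30, 13, 37] -> [30, -13, -37] -> [30, -13, -37]
  [26, -30, -20, 43, 44, 15, 0, 13] -> [25, -31, -21, 42, 43, 14, -1, 12] -> [-25, 31, 21, -42, -43, -14, 1, -12] -> [31, 21, 1, -12, -14, -25, -42, -43]
  [3, -36, -9, 48, -27, -13] -> [2, -37, -10, 47, -28, -14] -> [-2, 37, 10, -47, 28, 14] -> [37, 28, 14, 10, -2, -47]
  probe: [-30, -28, 32, -3, -8, 47] -> [-31, -29, 31, -4, -9, 46] -> [31, 29, -31, 4, 9, -46] -> [31, 29, 9, 4, -31, -46]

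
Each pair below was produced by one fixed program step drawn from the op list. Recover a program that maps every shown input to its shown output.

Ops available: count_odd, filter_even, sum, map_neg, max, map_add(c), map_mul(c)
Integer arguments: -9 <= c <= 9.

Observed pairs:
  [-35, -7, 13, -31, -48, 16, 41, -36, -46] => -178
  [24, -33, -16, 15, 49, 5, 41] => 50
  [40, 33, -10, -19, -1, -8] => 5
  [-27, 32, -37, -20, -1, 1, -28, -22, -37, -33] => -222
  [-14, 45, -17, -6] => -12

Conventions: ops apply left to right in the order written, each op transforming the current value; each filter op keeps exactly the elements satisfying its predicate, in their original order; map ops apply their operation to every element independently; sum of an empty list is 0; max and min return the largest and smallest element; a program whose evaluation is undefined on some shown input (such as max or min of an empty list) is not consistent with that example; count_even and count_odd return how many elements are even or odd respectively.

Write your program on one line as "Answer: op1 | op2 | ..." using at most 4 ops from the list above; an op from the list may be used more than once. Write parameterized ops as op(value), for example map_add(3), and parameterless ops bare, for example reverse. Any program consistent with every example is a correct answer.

map_neg | map_add(5) | map_neg | sum

Check, running the answer program on each example:
  [-35, -7, 13, -31, -48, 16, 41, -36, -46] -> [35, 7, -13, 31, 48, -16, -41, 36, 46] -> [40, 12, -8, 36, 53, -11, -36, 41, 51] -> [-40, -12, 8, -36, -53, 11, 36, -41, -51] -> -178
  [24, -33, -16, 15, 49, 5, 41] -> [-24, 33, 16, -15, -49, -5, -41] -> [-19, 38, 21, -10, -44, 0, -36] -> [19, -38, -21, 10, 44, 0, 36] -> 50
  [40, 33, -10, -19, -1, -8] -> [-40, -33, 10, 19, 1, 8] -> [-35, -28, 15, 24, 6, 13] -> [35, 28, -15, -24, -6, -13] -> 5
  [-27, 32, -37, -20, -1, 1, -28, -22, -37, -33] -> [27, -32, 37, 20, 1, -1, 28, 22, 37, 33] -> [32, -27, 42, 25, 6, 4, 33, 27, 42, 38] -> [-32, 27, -42, -25, -6, -4, -33, -27, -42, -38] -> -222
  [-14, 45, -17, -6] -> [14, -45, 17, 6] -> [19, -40, 22, 11] -> [-19, 40, -22, -11] -> -12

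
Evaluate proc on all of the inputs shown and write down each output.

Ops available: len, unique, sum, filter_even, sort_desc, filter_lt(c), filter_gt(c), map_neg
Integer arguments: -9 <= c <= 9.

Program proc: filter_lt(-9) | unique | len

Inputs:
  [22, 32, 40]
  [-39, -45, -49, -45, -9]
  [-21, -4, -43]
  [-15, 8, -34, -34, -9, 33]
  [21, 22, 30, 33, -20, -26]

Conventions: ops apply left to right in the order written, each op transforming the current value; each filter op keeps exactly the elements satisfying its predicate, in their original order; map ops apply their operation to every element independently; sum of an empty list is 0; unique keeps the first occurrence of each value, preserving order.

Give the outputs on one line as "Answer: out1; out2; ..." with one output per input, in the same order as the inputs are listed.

0; 3; 2; 2; 2

Execution, op by op:
  [22, 32, 40] -> [] -> [] -> 0
  [-39, -45, -49, -45, -9] -> [-39, -45, -49, -45] -> [-39, -45, -49] -> 3
  [-21, -4, -43] -> [-21, -43] -> [-21, -43] -> 2
  [-15, 8, -34, -34, -9, 33] -> [-15, -34, -34] -> [-15, -34] -> 2
  [21, 22, 30, 33, -20, -26] -> [-20, -26] -> [-20, -26] -> 2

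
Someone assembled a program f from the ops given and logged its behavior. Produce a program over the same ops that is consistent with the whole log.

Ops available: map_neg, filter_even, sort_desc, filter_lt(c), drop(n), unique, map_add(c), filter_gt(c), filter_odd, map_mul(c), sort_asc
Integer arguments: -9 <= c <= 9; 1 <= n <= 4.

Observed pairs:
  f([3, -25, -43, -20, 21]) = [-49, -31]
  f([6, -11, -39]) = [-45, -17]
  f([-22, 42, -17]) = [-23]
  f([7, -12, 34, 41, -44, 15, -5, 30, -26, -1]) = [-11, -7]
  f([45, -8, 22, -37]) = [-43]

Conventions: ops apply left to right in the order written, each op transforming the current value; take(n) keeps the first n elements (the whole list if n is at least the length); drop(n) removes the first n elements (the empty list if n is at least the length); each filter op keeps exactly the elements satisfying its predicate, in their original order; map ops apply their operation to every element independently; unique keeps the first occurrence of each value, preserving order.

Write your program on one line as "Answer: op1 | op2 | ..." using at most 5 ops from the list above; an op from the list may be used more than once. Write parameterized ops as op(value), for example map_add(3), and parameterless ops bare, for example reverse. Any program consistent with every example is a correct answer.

filter_lt(2) | filter_odd | map_add(-6) | sort_desc | sort_asc

Check, running the answer program on each example:
  [3, -25, -43, -20, 21] -> [-25, -43, -20] -> [-25, -43] -> [-31, -49] -> [-31, -49] -> [-49, -31]
  [6, -11, -39] -> [-11, -39] -> [-11, -39] -> [-17, -45] -> [-17, -45] -> [-45, -17]
  [-22, 42, -17] -> [-22, -17] -> [-17] -> [-23] -> [-23] -> [-23]
  [7, -12, 34, 41, -44, 15, -5, 30, -26, -1] -> [-12, -44, -5, -26, -1] -> [-5, -1] -> [-11, -7] -> [-7, -11] -> [-11, -7]
  [45, -8, 22, -37] -> [-8, -37] -> [-37] -> [-43] -> [-43] -> [-43]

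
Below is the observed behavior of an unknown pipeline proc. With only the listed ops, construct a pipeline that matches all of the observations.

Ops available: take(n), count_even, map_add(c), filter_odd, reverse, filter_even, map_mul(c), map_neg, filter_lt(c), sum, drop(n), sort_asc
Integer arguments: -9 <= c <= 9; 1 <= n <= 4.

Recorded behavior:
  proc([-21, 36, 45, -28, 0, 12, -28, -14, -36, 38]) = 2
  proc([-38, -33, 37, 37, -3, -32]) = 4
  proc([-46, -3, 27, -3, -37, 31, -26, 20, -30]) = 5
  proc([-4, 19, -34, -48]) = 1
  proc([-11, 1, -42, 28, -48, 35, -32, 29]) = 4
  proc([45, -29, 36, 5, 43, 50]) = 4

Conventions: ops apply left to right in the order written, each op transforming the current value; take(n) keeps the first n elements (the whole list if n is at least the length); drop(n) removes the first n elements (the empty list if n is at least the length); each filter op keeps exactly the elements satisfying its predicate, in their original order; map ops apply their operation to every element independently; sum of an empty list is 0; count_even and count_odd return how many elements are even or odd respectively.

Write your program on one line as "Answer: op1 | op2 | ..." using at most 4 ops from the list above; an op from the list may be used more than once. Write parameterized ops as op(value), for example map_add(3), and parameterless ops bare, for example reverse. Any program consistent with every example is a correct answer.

map_add(9) | reverse | map_add(6) | count_even

Check, running the answer program on each example:
  [-21, 36, 45, -28, 0, 12, -28, -14, -36, 38] -> [-12, 45, 54, -19, 9, 21, -19, -5, -27, 47] -> [47, -27, -5, -19, 21, 9, -19, 54, 45, -12] -> [53, -21, 1, -13, 27, 15, -13, 60, 51, -6] -> 2
  [-38, -33, 37, 37, -3, -32] -> [-29, -24, 46, 46, 6, -23] -> [-23, 6, 46, 46, -24, -29] -> [-17, 12, 52, 52, -18, -23] -> 4
  [-46, -3, 27, -3, -37, 31, -26, 20, -30] -> [-37, 6, 36, 6, -28, 40, -17, 29, -21] -> [-21, 29, -17, 40, -28, 6, 36, 6, -37] -> [-15, 35, -11, 46, -22, 12, 42, 12, -31] -> 5
  [-4, 19, -34, -48] -> [5, 28, -25, -39] -> [-39, -25, 28, 5] -> [-33, -19, 34, 11] -> 1
  [-11, 1, -42, 28, -48, 35, -32, 29] -> [-2, 10, -33, 37, -39, 44, -23, 38] -> [38, -23, 44, -39, 37, -33, 10, -2] -> [44, -17, 50, -33, 43, -27, 16, 4] -> 4
  [45, -29, 36, 5, 43, 50] -> [54, -20, 45, 14, 52, 59] -> [59, 52, 14, 45, -20, 54] -> [65, 58, 20, 51, -14, 60] -> 4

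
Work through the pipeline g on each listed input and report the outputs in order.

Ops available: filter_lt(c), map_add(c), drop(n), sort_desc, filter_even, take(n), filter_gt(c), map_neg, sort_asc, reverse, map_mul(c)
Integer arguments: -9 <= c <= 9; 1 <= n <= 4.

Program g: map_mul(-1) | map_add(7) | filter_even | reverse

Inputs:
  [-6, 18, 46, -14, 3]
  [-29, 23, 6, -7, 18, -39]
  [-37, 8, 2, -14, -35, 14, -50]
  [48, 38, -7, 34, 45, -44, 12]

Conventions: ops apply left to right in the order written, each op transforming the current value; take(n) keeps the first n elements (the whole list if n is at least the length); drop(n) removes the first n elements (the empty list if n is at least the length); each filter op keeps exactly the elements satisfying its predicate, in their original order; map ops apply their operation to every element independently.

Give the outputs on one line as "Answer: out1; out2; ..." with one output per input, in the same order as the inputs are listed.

[4]; [46, 14, -16, 36]; [42, 44]; [-38, 14]

Execution, op by op:
  [-6, 18, 46, -14, 3] -> [6, -18, -46, 14, -3] -> [13, -11, -39, 21, 4] -> [4] -> [4]
  [-29, 23, 6, -7, 18, -39] -> [29, -23, -6, 7, -18, 39] -> [36, -16, 1, 14, -11, 46] -> [36, -16, 14, 46] -> [46, 14, -16, 36]
  [-37, 8, 2, -14, -35, 14, -50] -> [37, -8, -2, 14, 35, -14, 50] -> [44, -1, 5, 21, 42, -7, 57] -> [44, 42] -> [42, 44]
  [48, 38, -7, 34, 45, -44, 12] -> [-48, -38, 7, -34, -45, 44, -12] -> [-41, -31, 14, -27, -38, 51, -5] -> [14, -38] -> [-38, 14]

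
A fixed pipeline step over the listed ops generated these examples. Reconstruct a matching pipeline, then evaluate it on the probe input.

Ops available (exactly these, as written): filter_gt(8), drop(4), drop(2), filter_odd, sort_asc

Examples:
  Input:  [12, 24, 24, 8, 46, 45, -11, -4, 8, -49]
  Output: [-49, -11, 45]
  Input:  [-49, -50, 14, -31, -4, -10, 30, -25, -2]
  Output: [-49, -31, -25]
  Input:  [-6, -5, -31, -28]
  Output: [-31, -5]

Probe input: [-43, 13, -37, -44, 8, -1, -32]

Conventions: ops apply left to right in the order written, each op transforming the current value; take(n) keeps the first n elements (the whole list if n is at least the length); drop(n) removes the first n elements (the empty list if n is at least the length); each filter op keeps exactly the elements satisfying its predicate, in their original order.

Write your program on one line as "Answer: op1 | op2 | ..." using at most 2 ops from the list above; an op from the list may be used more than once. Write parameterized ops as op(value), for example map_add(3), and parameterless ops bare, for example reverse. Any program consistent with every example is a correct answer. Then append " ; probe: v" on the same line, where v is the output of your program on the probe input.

sort_asc | filter_odd ; probe: [-43, -37, -1, 13]

Check, running the answer program on each example:
  [12, 24, 24, 8, 46, 45, -11, -4, 8, -49] -> [-49, -11, -4, 8, 8, 12, 24, 24, 45, 46] -> [-49, -11, 45]
  [-49, -50, 14, -31, -4, -10, 30, -25, -2] -> [-50, -49, -31, -25, -10, -4, -2, 14, 30] -> [-49, -31, -25]
  [-6, -5, -31, -28] -> [-31, -28, -6, -5] -> [-31, -5]
  probe: [-43, 13, -37, -44, 8, -1, -32] -> [-44, -43, -37, -32, -1, 8, 13] -> [-43, -37, -1, 13]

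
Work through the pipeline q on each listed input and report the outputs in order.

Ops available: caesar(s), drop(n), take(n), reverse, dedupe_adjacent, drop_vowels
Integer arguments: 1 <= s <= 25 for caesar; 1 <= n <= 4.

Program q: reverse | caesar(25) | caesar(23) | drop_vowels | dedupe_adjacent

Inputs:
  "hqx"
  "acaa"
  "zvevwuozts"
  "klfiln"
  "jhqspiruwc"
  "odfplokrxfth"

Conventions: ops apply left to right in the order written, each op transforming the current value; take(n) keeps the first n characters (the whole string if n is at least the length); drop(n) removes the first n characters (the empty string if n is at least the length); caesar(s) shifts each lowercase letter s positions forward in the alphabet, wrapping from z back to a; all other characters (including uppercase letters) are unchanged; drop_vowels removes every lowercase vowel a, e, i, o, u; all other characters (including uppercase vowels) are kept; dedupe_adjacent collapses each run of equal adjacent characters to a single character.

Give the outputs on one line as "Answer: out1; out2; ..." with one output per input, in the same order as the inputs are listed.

Execution, op by op:
  "hqx" -> "xqh" -> "wpg" -> "tmd" -> "tmd" -> "tmd"
  "acaa" -> "aaca" -> "zzbz" -> "wwyw" -> "wwyw" -> "wyw"
  "zvevwuozts" -> "stzouwvevz" -> "rsyntvuduy" -> "opvkqsrarv" -> "pvkqsrrv" -> "pvkqsrv"
  "klfiln" -> "nliflk" -> "mkhekj" -> "jhebhg" -> "jhbhg" -> "jhbhg"
  "jhqspiruwc" -> "cwuripsqhj" -> "bvtqhorpgi" -> "ysqnelomdf" -> "ysqnlmdf" -> "ysqnlmdf"
  "odfplokrxfth" -> "htfxrkolpfdo" -> "gsewqjnkoecn" -> "dpbtngkhlbzk" -> "dpbtngkhlbzk" -> "dpbtngkhlbzk"

"tmd"; "wyw"; "pvkqsrv"; "jhbhg"; "ysqnlmdf"; "dpbtngkhlbzk"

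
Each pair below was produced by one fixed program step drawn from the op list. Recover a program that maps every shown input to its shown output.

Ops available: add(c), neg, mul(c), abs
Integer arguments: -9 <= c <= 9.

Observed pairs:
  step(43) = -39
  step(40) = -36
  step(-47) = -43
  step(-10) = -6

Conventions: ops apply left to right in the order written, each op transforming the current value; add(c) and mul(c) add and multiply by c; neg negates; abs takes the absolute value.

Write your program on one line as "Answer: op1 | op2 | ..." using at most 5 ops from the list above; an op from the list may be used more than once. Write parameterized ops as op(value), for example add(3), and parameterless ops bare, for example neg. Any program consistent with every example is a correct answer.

abs | add(-1) | neg | add(3)

Check, running the answer program on each example:
  43 -> 43 -> 42 -> -42 -> -39
  40 -> 40 -> 39 -> -39 -> -36
  -47 -> 47 -> 46 -> -46 -> -43
  -10 -> 10 -> 9 -> -9 -> -6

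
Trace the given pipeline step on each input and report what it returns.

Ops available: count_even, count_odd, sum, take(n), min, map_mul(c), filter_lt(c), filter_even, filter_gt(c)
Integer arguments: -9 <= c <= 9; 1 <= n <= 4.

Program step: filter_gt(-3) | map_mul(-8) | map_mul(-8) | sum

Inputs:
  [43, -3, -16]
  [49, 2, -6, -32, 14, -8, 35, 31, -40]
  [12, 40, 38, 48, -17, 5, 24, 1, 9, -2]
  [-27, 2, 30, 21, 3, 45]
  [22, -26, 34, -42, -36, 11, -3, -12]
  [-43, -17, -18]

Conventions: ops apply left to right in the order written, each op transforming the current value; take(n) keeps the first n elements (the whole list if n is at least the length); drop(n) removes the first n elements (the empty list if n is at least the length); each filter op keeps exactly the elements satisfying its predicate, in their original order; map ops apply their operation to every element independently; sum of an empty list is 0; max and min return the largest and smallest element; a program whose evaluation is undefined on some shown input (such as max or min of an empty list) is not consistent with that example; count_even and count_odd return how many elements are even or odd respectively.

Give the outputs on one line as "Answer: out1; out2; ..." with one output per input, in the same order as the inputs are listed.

2752; 8384; 11200; 6464; 4288; 0

Execution, op by op:
  [43, -3, -16] -> [43] -> [-344] -> [2752] -> 2752
  [49, 2, -6, -32, 14, -8, 35, 31, -40] -> [49, 2, 14, 35, 31] -> [-392, -16, -112, -280, -248] -> [3136, 128, 896, 2240, 1984] -> 8384
  [12, 40, 38, 48, -17, 5, 24, 1, 9, -2] -> [12, 40, 38, 48, 5, 24, 1, 9, -2] -> [-96, -320, -304, -384, -40, -192, -8, -72, 16] -> [768, 2560, 2432, 3072, 320, 1536, 64, 576, -128] -> 11200
  [-27, 2, 30, 21, 3, 45] -> [2, 30, 21, 3, 45] -> [-16, -240, -168, -24, -360] -> [128, 1920, 1344, 192, 2880] -> 6464
  [22, -26, 34, -42, -36, 11, -3, -12] -> [22, 34, 11] -> [-176, -272, -88] -> [1408, 2176, 704] -> 4288
  [-43, -17, -18] -> [] -> [] -> [] -> 0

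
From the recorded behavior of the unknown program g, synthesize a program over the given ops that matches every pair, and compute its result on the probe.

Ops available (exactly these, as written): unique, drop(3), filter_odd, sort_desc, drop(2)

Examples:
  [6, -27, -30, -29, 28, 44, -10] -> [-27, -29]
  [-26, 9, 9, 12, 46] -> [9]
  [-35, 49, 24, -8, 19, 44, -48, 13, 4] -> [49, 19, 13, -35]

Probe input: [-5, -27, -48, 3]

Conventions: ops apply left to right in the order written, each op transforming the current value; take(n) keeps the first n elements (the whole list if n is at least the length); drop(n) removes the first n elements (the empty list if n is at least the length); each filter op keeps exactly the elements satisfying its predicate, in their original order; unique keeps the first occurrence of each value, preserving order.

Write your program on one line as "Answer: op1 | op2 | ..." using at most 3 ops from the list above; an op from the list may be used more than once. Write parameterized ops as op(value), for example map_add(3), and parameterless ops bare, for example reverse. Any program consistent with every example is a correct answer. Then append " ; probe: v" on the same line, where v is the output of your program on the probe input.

unique | sort_desc | filter_odd ; probe: [3, -5, -27]

Check, running the answer program on each example:
  [6, -27, -30, -29, 28, 44, -10] -> [6, -27, -30, -29, 28, 44, -10] -> [44, 28, 6, -10, -27, -29, -30] -> [-27, -29]
  [-26, 9, 9, 12, 46] -> [-26, 9, 12, 46] -> [46, 12, 9, -26] -> [9]
  [-35, 49, 24, -8, 19, 44, -48, 13, 4] -> [-35, 49, 24, -8, 19, 44, -48, 13, 4] -> [49, 44, 24, 19, 13, 4, -8, -35, -48] -> [49, 19, 13, -35]
  probe: [-5, -27, -48, 3] -> [-5, -27, -48, 3] -> [3, -5, -27, -48] -> [3, -5, -27]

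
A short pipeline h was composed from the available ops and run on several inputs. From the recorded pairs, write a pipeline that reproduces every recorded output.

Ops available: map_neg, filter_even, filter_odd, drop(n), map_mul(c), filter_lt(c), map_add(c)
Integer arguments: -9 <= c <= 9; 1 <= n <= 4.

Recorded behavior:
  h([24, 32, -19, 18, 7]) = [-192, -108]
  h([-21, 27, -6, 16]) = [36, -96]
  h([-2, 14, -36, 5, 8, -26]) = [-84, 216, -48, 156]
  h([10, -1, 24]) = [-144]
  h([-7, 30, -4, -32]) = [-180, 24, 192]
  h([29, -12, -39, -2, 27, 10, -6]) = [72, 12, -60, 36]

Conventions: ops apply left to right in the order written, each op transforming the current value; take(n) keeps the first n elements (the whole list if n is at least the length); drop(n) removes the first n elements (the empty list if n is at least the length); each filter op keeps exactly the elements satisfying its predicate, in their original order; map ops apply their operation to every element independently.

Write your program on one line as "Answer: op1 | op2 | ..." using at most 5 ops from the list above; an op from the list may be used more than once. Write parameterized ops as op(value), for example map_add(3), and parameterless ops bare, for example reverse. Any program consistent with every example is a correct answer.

map_mul(-1) | drop(1) | filter_even | map_mul(6)

Check, running the answer program on each example:
  [24, 32, -19, 18, 7] -> [-24, -32, 19, -18, -7] -> [-32, 19, -18, -7] -> [-32, -18] -> [-192, -108]
  [-21, 27, -6, 16] -> [21, -27, 6, -16] -> [-27, 6, -16] -> [6, -16] -> [36, -96]
  [-2, 14, -36, 5, 8, -26] -> [2, -14, 36, -5, -8, 26] -> [-14, 36, -5, -8, 26] -> [-14, 36, -8, 26] -> [-84, 216, -48, 156]
  [10, -1, 24] -> [-10, 1, -24] -> [1, -24] -> [-24] -> [-144]
  [-7, 30, -4, -32] -> [7, -30, 4, 32] -> [-30, 4, 32] -> [-30, 4, 32] -> [-180, 24, 192]
  [29, -12, -39, -2, 27, 10, -6] -> [-29, 12, 39, 2, -27, -10, 6] -> [12, 39, 2, -27, -10, 6] -> [12, 2, -10, 6] -> [72, 12, -60, 36]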